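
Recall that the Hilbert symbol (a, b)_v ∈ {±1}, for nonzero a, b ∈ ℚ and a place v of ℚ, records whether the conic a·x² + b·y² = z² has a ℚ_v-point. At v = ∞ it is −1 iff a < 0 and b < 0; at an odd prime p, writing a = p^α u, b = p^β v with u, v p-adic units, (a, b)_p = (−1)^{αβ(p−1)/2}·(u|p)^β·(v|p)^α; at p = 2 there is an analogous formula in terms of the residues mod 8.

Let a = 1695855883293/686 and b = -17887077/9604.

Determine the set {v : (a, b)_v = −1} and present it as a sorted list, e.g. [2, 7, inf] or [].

Mod squares: a ≡ 102102, b ≡ -13. Check v ∈ {∞, 2, 3, 7, 11, 13, 17, 23}.
v=11: a=11^1·(≡4), b=11^0·(≡1) mod 11; (4|11)=+1, (1|11)=+1; (−1)^{1·0·5}·(+1)^0·(+1)^1 = +1.
v=2: v_2(a)=-1, v_2(b)=-2; units ≡ 3, 3 (mod 8); ε·ε+αω+βω = 1·1+-1·1+-2·1 ≡ 0  ⇒  (a,b)_2 = +1.
v=13: a=13^3·(≡7), b=13^1·(≡3) mod 13; (7|13)=-1, (3|13)=+1; (−1)^{3·1·6}·(-1)^1·(+1)^3 = -1.
v=17: a=17^3·(≡5), b=17^2·(≡13) mod 17; (5|17)=-1, (13|17)=+1; (−1)^{3·2·8}·(-1)^2·(+1)^3 = +1.
v=3: a=3^3·(≡2), b=3^2·(≡2) mod 3; (2|3)=-1, (2|3)=-1; (−1)^{3·2·1}·(-1)^2·(-1)^3 = -1.
v=23: a=23^2·(≡15), b=23^2·(≡21) mod 23; (15|23)=-1, (21|23)=-1; (−1)^{2·2·11}·(-1)^2·(-1)^2 = +1.
v=∞: 102102 > 0 and -13 < 0  ⇒  (a,b)_∞ = +1.
v=7: a=7^-3·(≡6), b=7^-4·(≡4) mod 7; (6|7)=-1, (4|7)=+1; (−1)^{-3·-4·3}·(-1)^-4·(+1)^-3 = +1.
(102102, -13 / ℚ) ramifies at {3, 13}: a division algebra.

[3, 13]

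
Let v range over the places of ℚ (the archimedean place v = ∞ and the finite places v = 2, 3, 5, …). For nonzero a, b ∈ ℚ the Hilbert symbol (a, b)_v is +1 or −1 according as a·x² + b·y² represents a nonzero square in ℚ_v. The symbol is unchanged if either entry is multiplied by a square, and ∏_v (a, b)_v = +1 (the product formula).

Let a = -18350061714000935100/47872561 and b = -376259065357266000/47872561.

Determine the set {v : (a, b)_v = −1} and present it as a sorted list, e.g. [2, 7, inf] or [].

[7, inf]

(a, b) ≡ (-89999, -21149765) mod (ℚ^×)²; places V = {2, 3, 5, 7, 11, 13, 17, 19, 23, 37, 41, 43, 47, ∞}.
(a,b)_47: α=2, u≡4; β=1, v≡39 (mod 47); (4|47)=+1, (39|47)=-1; sign (−1)^0·+1^1·-1^2 = +1.
(a,b)_3: α=2, u≡1; β=6, v≡1 (mod 3); (1|3)=+1, (1|3)=+1; sign (−1)^0·+1^6·+1^2 = +1.
(a,b)_5: α=2, u≡1; β=3, v≡2 (mod 5); (1|5)=+1, (2|5)=-1; sign (−1)^0·+1^3·-1^2 = +1.
(a,b)_17: α=-2, u≡9; β=-2, v≡12 (mod 17); (9|17)=+1, (12|17)=-1; sign (−1)^0·+1^-2·-1^-2 = +1.
(a,b)_11: α=-2, u≡4; β=-2, v≡9 (mod 11); (4|11)=+1, (9|11)=+1; sign (−1)^0·+1^-2·+1^-2 = +1.
(a,b)_∞: sgn(-89999)=−, sgn(-21149765)=−, so -1.
(a,b)_7: α=1, u≡1; β=1, v≡2 (mod 7); (1|7)=+1, (2|7)=+1; sign (−1)^1·+1^1·+1^1 = -1.
(a,b)_19: α=2, u≡5; β=2, v≡5 (mod 19); (5|19)=+1, (5|19)=+1; sign (−1)^0·+1^2·+1^2 = +1.
(a,b)_13: α=3, u≡11; β=3, v≡6 (mod 13); (11|13)=-1, (6|13)=-1; sign (−1)^0·-1^3·-1^3 = +1.
(a,b)_41: α=2, u≡16; β=0, v≡15 (mod 41); (16|41)=+1, (15|41)=-1; sign (−1)^0·+1^0·-1^2 = +1.
(a,b)_23: α=1, u≡17; β=1, v≡16 (mod 23); (17|23)=-1, (16|23)=+1; sign (−1)^1·-1^1·+1^1 = +1.
(a,b)_37: α=-2, u≡29; β=-2, v≡30 (mod 37); (29|37)=-1, (30|37)=+1; sign (−1)^0·-1^-2·+1^-2 = +1.
(a,b)_2: α=2, β=4; u≡1, v≡3 (mod 8); ε(u)ε(v)=0·1, αω(v)=2·1, βω(u)=4·0; sum ≡ 0  ⇒  +1.
(a,b)_43: α=1, u≡11; β=1, v≡28 (mod 43); (11|43)=+1, (28|43)=-1; sign (−1)^1·+1^1·-1^1 = +1.
(-89999, -21149765 / ℚ) ramifies at {7, ∞}: a division algebra.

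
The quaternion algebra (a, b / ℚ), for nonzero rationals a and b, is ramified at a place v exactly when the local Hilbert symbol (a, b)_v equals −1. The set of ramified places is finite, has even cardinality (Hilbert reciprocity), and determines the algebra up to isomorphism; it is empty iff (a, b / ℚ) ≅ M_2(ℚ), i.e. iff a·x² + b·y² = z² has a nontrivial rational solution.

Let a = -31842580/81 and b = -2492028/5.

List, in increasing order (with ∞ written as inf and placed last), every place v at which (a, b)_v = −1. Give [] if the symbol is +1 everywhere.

[5, 7, 11, inf]

Mod squares: a ≡ -7960645, b ≡ -346115. Check v ∈ {∞, 2, 3, 5, 7, 11, 23, 29, 31}.
v=3: a=3^-4·(≡2), b=3^2·(≡1) mod 3; (2|3)=-1, (1|3)=+1; (−1)^{-4·2·1}·(-1)^2·(+1)^-4 = +1.
v=5: a=5^1·(≡4), b=5^-1·(≡2) mod 5; (4|5)=+1, (2|5)=-1; (−1)^{1·-1·2}·(+1)^-1·(-1)^1 = -1.
v=∞: -7960645 < 0 and -346115 < 0  ⇒  (a,b)_∞ = -1.
v=29: a=29^1·(≡23), b=29^1·(≡28) mod 29; (23|29)=+1, (28|29)=+1; (−1)^{1·1·14}·(+1)^1·(+1)^1 = +1.
v=2: v_2(a)=2, v_2(b)=2; units ≡ 3, 5 (mod 8); ε·ε+αω+βω = 1·0+2·1+2·1 ≡ 0  ⇒  (a,b)_2 = +1.
v=31: a=31^1·(≡28), b=31^1·(≡30) mod 31; (28|31)=+1, (30|31)=-1; (−1)^{1·1·15}·(+1)^1·(-1)^1 = +1.
v=7: a=7^1·(≡6), b=7^1·(≡6) mod 7; (6|7)=-1, (6|7)=-1; (−1)^{1·1·3}·(-1)^1·(-1)^1 = -1.
v=11: a=11^1·(≡6), b=11^1·(≡6) mod 11; (6|11)=-1, (6|11)=-1; (−1)^{1·1·5}·(-1)^1·(-1)^1 = -1.
v=23: a=23^1·(≡4), b=23^0·(≡9) mod 23; (4|23)=+1, (9|23)=+1; (−1)^{1·0·11}·(+1)^0·(+1)^1 = +1.
Ram(-7960645, -346115) = {5, 7, 11, ∞}; no ℚ_5-point on the conic.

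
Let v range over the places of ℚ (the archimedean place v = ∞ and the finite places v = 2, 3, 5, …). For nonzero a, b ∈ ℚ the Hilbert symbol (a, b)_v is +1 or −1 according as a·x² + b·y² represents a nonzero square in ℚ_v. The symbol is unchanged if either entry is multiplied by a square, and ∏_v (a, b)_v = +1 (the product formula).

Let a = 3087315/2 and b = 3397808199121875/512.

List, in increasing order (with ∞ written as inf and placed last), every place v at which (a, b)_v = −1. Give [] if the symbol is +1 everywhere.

[2, 5]

Mod squares: a ≡ 70, b ≡ 2310. Check v ∈ {∞, 2, 3, 5, 7, 11}.
v=7: a=7^1·(≡5), b=7^3·(≡1) mod 7; (5|7)=-1, (1|7)=+1; (−1)^{1·3·3}·(-1)^3·(+1)^1 = +1.
v=11: a=11^2·(≡3), b=11^5·(≡5) mod 11; (3|11)=+1, (5|11)=+1; (−1)^{2·5·5}·(+1)^5·(+1)^2 = +1.
v=5: a=5^1·(≡4), b=5^5·(≡2) mod 5; (4|5)=+1, (2|5)=-1; (−1)^{1·5·2}·(+1)^5·(-1)^1 = -1.
v=2: v_2(a)=-1, v_2(b)=-9; units ≡ 3, 3 (mod 8); ε·ε+αω+βω = 1·1+-1·1+-9·1 ≡ 1  ⇒  (a,b)_2 = -1.
v=∞: 70 > 0 and 2310 > 0  ⇒  (a,b)_∞ = +1.
v=3: a=3^6·(≡1), b=3^9·(≡2) mod 3; (1|3)=+1, (2|3)=-1; (−1)^{6·9·1}·(+1)^9·(-1)^6 = +1.
(70, 2310 / ℚ) ramifies at {2, 5}: a division algebra.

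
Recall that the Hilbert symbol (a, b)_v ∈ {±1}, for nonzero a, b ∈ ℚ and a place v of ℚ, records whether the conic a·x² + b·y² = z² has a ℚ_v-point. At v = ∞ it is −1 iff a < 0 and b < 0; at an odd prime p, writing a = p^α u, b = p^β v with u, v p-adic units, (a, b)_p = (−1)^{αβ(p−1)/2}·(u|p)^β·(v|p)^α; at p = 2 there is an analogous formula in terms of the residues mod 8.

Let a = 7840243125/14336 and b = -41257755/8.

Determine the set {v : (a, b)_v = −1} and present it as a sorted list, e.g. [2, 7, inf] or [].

[3, 11]

(a, b) ≡ (6006, -2310) mod (ℚ^×)²; places V = {2, 3, 5, 7, 11, 13, 19, ∞}.
(a,b)_13: α=1, u≡8; β=0, v≡9 (mod 13); (8|13)=-1, (9|13)=+1; sign (−1)^0·-1^0·+1^1 = +1.
(a,b)_3: α=5, u≡1; β=7, v≡1 (mod 3); (1|3)=+1, (1|3)=+1; sign (−1)^1·+1^7·+1^5 = -1.
(a,b)_5: α=4, u≡4; β=1, v≡3 (mod 5); (4|5)=+1, (3|5)=-1; sign (−1)^0·+1^1·-1^4 = +1.
(a,b)_11: α=1, u≡10; β=1, v≡8 (mod 11); (10|11)=-1, (8|11)=-1; sign (−1)^1·-1^1·-1^1 = -1.
(a,b)_19: α=2, u≡8; β=0, v≡10 (mod 19); (8|19)=-1, (10|19)=-1; sign (−1)^0·-1^0·-1^2 = +1.
(a,b)_7: α=-1, u≡2; β=3, v≡3 (mod 7); (2|7)=+1, (3|7)=-1; sign (−1)^1·+1^3·-1^-1 = +1.
(a,b)_2: α=-11, β=-3; u≡3, v≡5 (mod 8); ε(u)ε(v)=1·0, αω(v)=-11·1, βω(u)=-3·1; sum ≡ 0  ⇒  +1.
(a,b)_∞: sgn(6006)=+, sgn(-2310)=−, so +1.
|Ram(6006, -2310)| = 2, even; anisotropic at {3, 11}.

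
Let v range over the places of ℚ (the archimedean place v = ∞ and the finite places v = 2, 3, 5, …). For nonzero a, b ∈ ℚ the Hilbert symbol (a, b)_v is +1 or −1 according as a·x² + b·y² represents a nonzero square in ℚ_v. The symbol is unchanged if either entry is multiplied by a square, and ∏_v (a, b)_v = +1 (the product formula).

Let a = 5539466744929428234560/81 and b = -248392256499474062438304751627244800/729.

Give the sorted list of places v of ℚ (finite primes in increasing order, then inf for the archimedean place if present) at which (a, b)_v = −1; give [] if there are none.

[5, 13, 17, 19, 23, 31]

Mod squares: a ≡ 1451885, b ≡ -157573. Check v ∈ {∞, 2, 3, 5, 7, 13, 17, 19, 23, 29, 31}.
v=5: a=5^1·(≡2), b=5^2·(≡2) mod 5; (2|5)=-1, (2|5)=-1; (−1)^{1·2·2}·(-1)^2·(-1)^1 = -1.
v=3: a=3^-4·(≡2), b=3^-6·(≡2) mod 3; (2|3)=-1, (2|3)=-1; (−1)^{-4·-6·1}·(-1)^-6·(-1)^-4 = +1.
v=17: a=17^3·(≡12), b=17^5·(≡8) mod 17; (12|17)=-1, (8|17)=+1; (−1)^{3·5·8}·(-1)^5·(+1)^3 = -1.
v=13: a=13^2·(≡5), b=13^3·(≡5) mod 13; (5|13)=-1, (5|13)=-1; (−1)^{2·3·6}·(-1)^3·(-1)^2 = -1.
v=31: a=31^3·(≡14), b=31^5·(≡10) mod 31; (14|31)=+1, (10|31)=+1; (−1)^{3·5·15}·(+1)^5·(+1)^3 = -1.
v=29: a=29^1·(≡18), b=29^2·(≡28) mod 29; (18|29)=-1, (28|29)=+1; (−1)^{1·2·14}·(-1)^2·(+1)^1 = +1.
v=2: v_2(a)=6, v_2(b)=8; units ≡ 5, 3 (mod 8); ε·ε+αω+βω = 0·1+6·1+8·1 ≡ 0  ⇒  (a,b)_2 = +1.
v=19: a=19^1·(≡17), b=19^2·(≡14) mod 19; (17|19)=+1, (14|19)=-1; (−1)^{1·2·9}·(+1)^2·(-1)^1 = -1.
v=23: a=23^2·(≡19), b=23^3·(≡1) mod 23; (19|23)=-1, (1|23)=+1; (−1)^{2·3·11}·(-1)^3·(+1)^2 = -1.
v=∞: 1451885 > 0 and -157573 < 0  ⇒  (a,b)_∞ = +1.
v=7: a=7^4·(≡4), b=7^6·(≡4) mod 7; (4|7)=+1, (4|7)=+1; (−1)^{4·6·3}·(+1)^6·(+1)^4 = +1.
(1451885, -157573 / ℚ) ramifies at {5, 13, 17, 19, 23, 31}: a division algebra.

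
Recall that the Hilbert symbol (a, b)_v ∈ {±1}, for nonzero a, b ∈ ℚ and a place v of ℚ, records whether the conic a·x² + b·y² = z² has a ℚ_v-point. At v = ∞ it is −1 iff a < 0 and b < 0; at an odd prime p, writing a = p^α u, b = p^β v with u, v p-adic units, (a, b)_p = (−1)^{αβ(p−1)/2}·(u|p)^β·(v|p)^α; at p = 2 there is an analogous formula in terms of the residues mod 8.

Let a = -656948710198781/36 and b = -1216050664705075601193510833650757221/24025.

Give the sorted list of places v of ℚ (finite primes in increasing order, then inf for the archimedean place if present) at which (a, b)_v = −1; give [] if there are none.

[2, 7, 43, inf]

Mod squares: a ≡ -1239389, b ≡ -2817661. Check v ∈ {∞, 2, 3, 5, 7, 11, 13, 19, 23, 31, 37, 41, 43}.
v=23: a=23^2·(≡2), b=23^5·(≡15) mod 23; (2|23)=+1, (15|23)=-1; (−1)^{2·5·11}·(+1)^5·(-1)^2 = +1.
v=11: a=11^2·(≡9), b=11^5·(≡7) mod 11; (9|11)=+1, (7|11)=-1; (−1)^{2·5·5}·(+1)^5·(-1)^2 = +1.
v=2: v_2(a)=-2, v_2(b)=0; units ≡ 3, 3 (mod 8); ε·ε+αω+βω = 1·1+-2·1+0·1 ≡ 1  ⇒  (a,b)_2 = -1.
v=7: a=7^2·(≡3), b=7^5·(≡3) mod 7; (3|7)=-1, (3|7)=-1; (−1)^{2·5·3}·(-1)^5·(-1)^2 = -1.
v=31: a=31^0·(≡6), b=31^-2·(≡17) mod 31; (6|31)=-1, (17|31)=-1; (−1)^{0·-2·15}·(-1)^-2·(-1)^0 = +1.
v=3: a=3^-2·(≡1), b=3^0·(≡2) mod 3; (1|3)=+1, (2|3)=-1; (−1)^{-2·0·1}·(+1)^0·(-1)^-2 = +1.
v=43: a=43^1·(≡12), b=43^3·(≡27) mod 43; (12|43)=-1, (27|43)=-1; (−1)^{1·3·21}·(-1)^3·(-1)^1 = -1.
v=41: a=41^1·(≡30), b=41^2·(≡2) mod 41; (30|41)=-1, (2|41)=+1; (−1)^{1·2·20}·(-1)^2·(+1)^1 = +1.
v=13: a=13^2·(≡11), b=13^4·(≡6) mod 13; (11|13)=-1, (6|13)=-1; (−1)^{2·4·6}·(-1)^4·(-1)^2 = +1.
v=37: a=37^1·(≡10), b=37^3·(≡28) mod 37; (10|37)=+1, (28|37)=+1; (−1)^{1·3·18}·(+1)^3·(+1)^1 = +1.
v=5: a=5^0·(≡4), b=5^-2·(≡4) mod 5; (4|5)=+1, (4|5)=+1; (−1)^{0·-2·2}·(+1)^-2·(+1)^0 = +1.
v=∞: -1239389 < 0 and -2817661 < 0  ⇒  (a,b)_∞ = -1.
v=19: a=19^1·(≡12), b=19^2·(≡7) mod 19; (12|19)=-1, (7|19)=+1; (−1)^{1·2·9}·(-1)^2·(+1)^1 = +1.
(-1239389, -2817661 / ℚ) ramifies at {2, 7, 43, ∞}: a division algebra.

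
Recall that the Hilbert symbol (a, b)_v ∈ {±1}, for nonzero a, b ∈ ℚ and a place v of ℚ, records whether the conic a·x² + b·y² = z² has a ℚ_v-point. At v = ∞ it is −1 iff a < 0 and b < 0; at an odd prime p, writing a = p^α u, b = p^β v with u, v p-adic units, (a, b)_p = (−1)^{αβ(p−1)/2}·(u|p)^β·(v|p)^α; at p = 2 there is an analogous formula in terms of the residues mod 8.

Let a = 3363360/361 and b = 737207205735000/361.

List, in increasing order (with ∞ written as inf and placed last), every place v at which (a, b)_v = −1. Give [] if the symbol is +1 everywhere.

Mod squares: a ≡ 4290, b ≡ 6006. Check v ∈ {∞, 2, 3, 5, 7, 11, 13, 19}.
v=19: a=19^-2·(≡18), b=19^-2·(≡10) mod 19; (18|19)=-1, (10|19)=-1; (−1)^{-2·-2·9}·(-1)^-2·(-1)^-2 = +1.
v=13: a=13^1·(≡2), b=13^3·(≡2) mod 13; (2|13)=-1, (2|13)=-1; (−1)^{1·3·6}·(-1)^3·(-1)^1 = +1.
v=11: a=11^1·(≡9), b=11^3·(≡6) mod 11; (9|11)=+1, (6|11)=-1; (−1)^{1·3·5}·(+1)^3·(-1)^1 = +1.
v=2: v_2(a)=5, v_2(b)=3; units ≡ 1, 3 (mod 8); ε·ε+αω+βω = 0·1+5·1+3·0 ≡ 1  ⇒  (a,b)_2 = -1.
v=3: a=3^1·(≡2), b=3^1·(≡1) mod 3; (2|3)=-1, (1|3)=+1; (−1)^{1·1·1}·(-1)^1·(+1)^1 = +1.
v=∞: 4290 > 0 and 6006 > 0  ⇒  (a,b)_∞ = +1.
v=5: a=5^1·(≡2), b=5^4·(≡1) mod 5; (2|5)=-1, (1|5)=+1; (−1)^{1·4·2}·(-1)^4·(+1)^1 = +1.
v=7: a=7^2·(≡3), b=7^5·(≡2) mod 7; (3|7)=-1, (2|7)=+1; (−1)^{2·5·3}·(-1)^5·(+1)^2 = -1.
(4290, 6006 / ℚ) ramifies at {2, 7}: a division algebra.

[2, 7]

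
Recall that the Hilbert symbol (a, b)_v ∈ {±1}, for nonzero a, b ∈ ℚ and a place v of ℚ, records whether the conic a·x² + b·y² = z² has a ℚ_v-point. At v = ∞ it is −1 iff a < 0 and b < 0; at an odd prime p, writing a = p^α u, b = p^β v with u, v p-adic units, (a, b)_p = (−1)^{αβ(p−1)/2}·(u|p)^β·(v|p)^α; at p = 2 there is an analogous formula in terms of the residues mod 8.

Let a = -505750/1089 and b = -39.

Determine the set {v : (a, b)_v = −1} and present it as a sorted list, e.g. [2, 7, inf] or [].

[3, 7, 13, inf]

(a, b) ≡ (-70, -39) mod (ℚ^×)²; places V = {2, 3, 5, 7, 11, 13, 17, ∞}.
(a,b)_2: α=1, β=0; u≡5, v≡1 (mod 8); ε(u)ε(v)=0·0, αω(v)=1·0, βω(u)=0·1; sum ≡ 0  ⇒  +1.
(a,b)_3: α=-2, u≡2; β=1, v≡2 (mod 3); (2|3)=-1, (2|3)=-1; sign (−1)^0·-1^1·-1^-2 = -1.
(a,b)_17: α=2, u≡1; β=0, v≡12 (mod 17); (1|17)=+1, (12|17)=-1; sign (−1)^0·+1^0·-1^2 = +1.
(a,b)_∞: sgn(-70)=−, sgn(-39)=−, so -1.
(a,b)_7: α=1, u≡1; β=0, v≡3 (mod 7); (1|7)=+1, (3|7)=-1; sign (−1)^0·+1^0·-1^1 = -1.
(a,b)_5: α=3, u≡1; β=0, v≡1 (mod 5); (1|5)=+1, (1|5)=+1; sign (−1)^0·+1^0·+1^3 = +1.
(a,b)_11: α=-2, u≡7; β=0, v≡5 (mod 11); (7|11)=-1, (5|11)=+1; sign (−1)^0·-1^0·+1^-2 = +1.
(a,b)_13: α=0, u≡8; β=1, v≡10 (mod 13); (8|13)=-1, (10|13)=+1; sign (−1)^0·-1^1·+1^0 = -1.
|Ram(-70, -39)| = 4, even; anisotropic at {3, 7, 13, ∞}.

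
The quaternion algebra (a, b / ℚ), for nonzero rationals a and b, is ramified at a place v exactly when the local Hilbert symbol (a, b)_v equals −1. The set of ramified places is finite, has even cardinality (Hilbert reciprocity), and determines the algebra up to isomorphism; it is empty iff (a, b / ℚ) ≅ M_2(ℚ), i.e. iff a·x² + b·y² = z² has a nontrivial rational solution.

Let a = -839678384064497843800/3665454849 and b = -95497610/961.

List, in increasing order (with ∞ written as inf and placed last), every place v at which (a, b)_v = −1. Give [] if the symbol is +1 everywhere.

[5, inf]

(a, b) ≡ (-22, -56810) mod (ℚ^×)²; places V = {2, 3, 5, 7, 11, 13, 19, 23, 29, 31, 41, ∞}.
(a,b)_19: α=2, u≡4; β=1, v≡15 (mod 19); (4|19)=+1, (15|19)=-1; sign (−1)^0·+1^1·-1^2 = +1.
(a,b)_31: α=-4, u≡19; β=-2, v≡29 (mod 31); (19|31)=+1, (29|31)=-1; sign (−1)^0·+1^-2·-1^-4 = +1.
(a,b)_41: α=4, u≡24; β=2, v≡10 (mod 41); (24|41)=-1, (10|41)=+1; sign (−1)^0·-1^2·+1^4 = +1.
(a,b)_∞: sgn(-22)=−, sgn(-56810)=−, so -1.
(a,b)_11: α=1, u≡4; β=0, v≡3 (mod 11); (4|11)=+1, (3|11)=+1; sign (−1)^0·+1^0·+1^1 = +1.
(a,b)_2: α=3, β=1; u≡5, v≡3 (mod 8); ε(u)ε(v)=0·1, αω(v)=3·1, βω(u)=1·1; sum ≡ 0  ⇒  +1.
(a,b)_3: α=-4, u≡2; β=0, v≡1 (mod 3); (2|3)=-1, (1|3)=+1; sign (−1)^0·-1^0·+1^-4 = +1.
(a,b)_7: α=-2, u≡5; β=0, v≡1 (mod 7); (5|7)=-1, (1|7)=+1; sign (−1)^0·-1^0·+1^-2 = +1.
(a,b)_29: α=4, u≡7; β=0, v≡7 (mod 29); (7|29)=+1, (7|29)=+1; sign (−1)^0·+1^0·+1^4 = +1.
(a,b)_13: α=0, u≡10; β=1, v≡8 (mod 13); (10|13)=+1, (8|13)=-1; sign (−1)^0·+1^1·-1^0 = +1.
(a,b)_5: α=2, u≡2; β=1, v≡3 (mod 5); (2|5)=-1, (3|5)=-1; sign (−1)^0·-1^1·-1^2 = -1.
(a,b)_23: α=2, u≡16; β=1, v≡22 (mod 23); (16|23)=+1, (22|23)=-1; sign (−1)^0·+1^1·-1^2 = +1.
(-22, -56810 / ℚ) ramifies at {5, ∞}: a division algebra.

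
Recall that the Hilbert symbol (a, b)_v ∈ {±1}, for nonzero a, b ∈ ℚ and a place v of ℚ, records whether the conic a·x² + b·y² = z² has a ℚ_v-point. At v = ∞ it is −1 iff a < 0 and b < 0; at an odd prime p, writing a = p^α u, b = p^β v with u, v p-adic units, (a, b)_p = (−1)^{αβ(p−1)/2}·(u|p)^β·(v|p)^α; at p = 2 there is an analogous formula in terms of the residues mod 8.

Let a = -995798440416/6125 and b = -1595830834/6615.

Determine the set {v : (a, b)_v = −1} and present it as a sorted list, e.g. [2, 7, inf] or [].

Mod squares: a ≡ -6630, b ≡ -510. Check v ∈ {∞, 2, 3, 5, 7, 13, 17, 31}.
v=17: a=17^3·(≡16), b=17^3·(≡9) mod 17; (16|17)=+1, (9|17)=+1; (−1)^{3·3·8}·(+1)^3·(+1)^3 = +1.
v=5: a=5^-3·(≡1), b=5^-1·(≡2) mod 5; (1|5)=+1, (2|5)=-1; (−1)^{-3·-1·2}·(+1)^-1·(-1)^-3 = -1.
v=13: a=13^3·(≡4), b=13^2·(≡1) mod 13; (4|13)=+1, (1|13)=+1; (−1)^{3·2·6}·(+1)^2·(+1)^3 = +1.
v=31: a=31^2·(≡10), b=31^2·(≡27) mod 31; (10|31)=+1, (27|31)=-1; (−1)^{2·2·15}·(+1)^2·(-1)^2 = +1.
v=7: a=7^-2·(≡3), b=7^-2·(≡2) mod 7; (3|7)=-1, (2|7)=+1; (−1)^{-2·-2·3}·(-1)^-2·(+1)^-2 = +1.
v=3: a=3^1·(≡1), b=3^-3·(≡1) mod 3; (1|3)=+1, (1|3)=+1; (−1)^{1·-3·1}·(+1)^-3·(+1)^1 = -1.
v=∞: -6630 < 0 and -510 < 0  ⇒  (a,b)_∞ = -1.
v=2: v_2(a)=5, v_2(b)=1; units ≡ 5, 1 (mod 8); ε·ε+αω+βω = 0·0+5·0+1·1 ≡ 1  ⇒  (a,b)_2 = -1.
(-6630, -510 / ℚ) ramifies at {2, 3, 5, ∞}: a division algebra.

[2, 3, 5, inf]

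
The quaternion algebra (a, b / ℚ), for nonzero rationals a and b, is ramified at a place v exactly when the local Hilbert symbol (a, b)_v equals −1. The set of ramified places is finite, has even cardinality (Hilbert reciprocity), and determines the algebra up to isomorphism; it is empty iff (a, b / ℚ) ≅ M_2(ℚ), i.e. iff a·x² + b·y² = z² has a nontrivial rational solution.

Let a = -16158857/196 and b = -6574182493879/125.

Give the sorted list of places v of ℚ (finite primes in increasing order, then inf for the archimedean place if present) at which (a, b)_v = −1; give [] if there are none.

(a, b) ≡ (-55913, -12155) mod (ℚ^×)²; places V = {2, 5, 7, 11, 13, 17, 19, 23, ∞}.
(a,b)_5: α=0, u≡3; β=-3, v≡1 (mod 5); (3|5)=-1, (1|5)=+1; sign (−1)^0·-1^-3·+1^0 = -1.
(a,b)_23: α=1, u≡21; β=2, v≡9 (mod 23); (21|23)=-1, (9|23)=+1; sign (−1)^0·-1^2·+1^1 = +1.
(a,b)_17: α=3, u≡1; β=3, v≡13 (mod 17); (1|17)=+1, (13|17)=+1; sign (−1)^0·+1^3·+1^3 = +1.
(a,b)_∞: sgn(-55913)=−, sgn(-12155)=−, so -1.
(a,b)_7: α=-2, u≡5; β=2, v≡1 (mod 7); (5|7)=-1, (1|7)=+1; sign (−1)^0·-1^2·+1^-2 = +1.
(a,b)_2: α=-2, β=0; u≡7, v≡5 (mod 8); ε(u)ε(v)=1·0, αω(v)=-2·1, βω(u)=0·0; sum ≡ 0  ⇒  +1.
(a,b)_11: α=1, u≡7; β=1, v≡2 (mod 11); (7|11)=-1, (2|11)=-1; sign (−1)^1·-1^1·-1^1 = -1.
(a,b)_19: α=0, u≡9; β=2, v≡7 (mod 19); (9|19)=+1, (7|19)=+1; sign (−1)^0·+1^2·+1^0 = +1.
(a,b)_13: α=1, u≡6; β=1, v≡9 (mod 13); (6|13)=-1, (9|13)=+1; sign (−1)^0·-1^1·+1^1 = -1.
Ram(-55913, -12155) = {5, 11, 13, ∞}; no ℚ_5-point on the conic.

[5, 11, 13, inf]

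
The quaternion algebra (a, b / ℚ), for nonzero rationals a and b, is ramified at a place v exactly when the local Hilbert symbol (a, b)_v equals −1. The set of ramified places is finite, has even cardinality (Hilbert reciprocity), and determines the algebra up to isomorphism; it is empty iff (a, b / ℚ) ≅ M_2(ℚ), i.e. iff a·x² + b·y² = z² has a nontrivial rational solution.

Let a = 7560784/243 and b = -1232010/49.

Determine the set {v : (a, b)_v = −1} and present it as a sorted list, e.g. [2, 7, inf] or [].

(a, b) ≡ (3927, -10) mod (ℚ^×)²; places V = {2, 3, 5, 7, 11, 13, 17, 19, ∞}.
(a,b)_13: α=0, u≡4; β=2, v≡12 (mod 13); (4|13)=+1, (12|13)=+1; sign (−1)^0·+1^2·+1^0 = +1.
(a,b)_11: α=1, u≡9; β=0, v≡9 (mod 11); (9|11)=+1, (9|11)=+1; sign (−1)^0·+1^0·+1^1 = +1.
(a,b)_19: α=2, u≡8; β=0, v≡11 (mod 19); (8|19)=-1, (11|19)=+1; sign (−1)^0·-1^0·+1^2 = +1.
(a,b)_∞: sgn(3927)=+, sgn(-10)=−, so +1.
(a,b)_7: α=1, u≡1; β=-2, v≡4 (mod 7); (1|7)=+1, (4|7)=+1; sign (−1)^0·+1^-2·+1^1 = +1.
(a,b)_2: α=4, β=1; u≡7, v≡3 (mod 8); ε(u)ε(v)=1·1, αω(v)=4·1, βω(u)=1·0; sum ≡ 1  ⇒  -1.
(a,b)_3: α=-5, u≡1; β=6, v≡2 (mod 3); (1|3)=+1, (2|3)=-1; sign (−1)^0·+1^6·-1^-5 = -1.
(a,b)_5: α=0, u≡3; β=1, v≡2 (mod 5); (3|5)=-1, (2|5)=-1; sign (−1)^0·-1^1·-1^0 = -1.
(a,b)_17: α=1, u≡3; β=0, v≡10 (mod 17); (3|17)=-1, (10|17)=-1; sign (−1)^0·-1^0·-1^1 = -1.
|Ram(3927, -10)| = 4, even; anisotropic at {2, 3, 5, 17}.

[2, 3, 5, 17]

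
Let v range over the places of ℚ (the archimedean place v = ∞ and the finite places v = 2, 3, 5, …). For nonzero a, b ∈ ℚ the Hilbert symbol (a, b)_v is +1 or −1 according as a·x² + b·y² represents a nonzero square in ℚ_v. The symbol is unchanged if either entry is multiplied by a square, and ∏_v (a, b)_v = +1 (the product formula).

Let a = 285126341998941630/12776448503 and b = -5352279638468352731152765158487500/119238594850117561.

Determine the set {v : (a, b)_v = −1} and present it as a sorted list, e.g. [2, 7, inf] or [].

Mod squares: a ≡ 28290, b ≡ -6355. Check v ∈ {∞, 2, 3, 5, 7, 11, 13, 23, 31, 37, 41}.
v=13: a=13^-2·(≡2), b=13^-4·(≡6) mod 13; (2|13)=-1, (6|13)=-1; (−1)^{-2·-4·6}·(-1)^-4·(-1)^-2 = +1.
v=11: a=11^6·(≡4), b=11^10·(≡3) mod 11; (4|11)=+1, (3|11)=+1; (−1)^{6·10·5}·(+1)^10·(+1)^6 = +1.
v=7: a=7^-4·(≡5), b=7^-8·(≡1) mod 7; (5|7)=-1, (1|7)=+1; (−1)^{-4·-8·3}·(-1)^-8·(+1)^-4 = +1.
v=5: a=5^1·(≡2), b=5^5·(≡4) mod 5; (2|5)=-1, (4|5)=+1; (−1)^{1·5·2}·(-1)^5·(+1)^1 = -1.
v=37: a=37^-2·(≡15), b=37^-2·(≡4) mod 37; (15|37)=-1, (4|37)=+1; (−1)^{-2·-2·18}·(-1)^-2·(+1)^-2 = +1.
v=41: a=41^3·(≡7), b=41^5·(≡21) mod 41; (7|41)=-1, (21|41)=+1; (−1)^{3·5·20}·(-1)^5·(+1)^3 = -1.
v=∞: 28290 > 0 and -6355 < 0  ⇒  (a,b)_∞ = +1.
v=23: a=23^-1·(≡15), b=23^-2·(≡16) mod 23; (15|23)=-1, (16|23)=+1; (−1)^{-1·-2·11}·(-1)^-2·(+1)^-1 = +1.
v=31: a=31^2·(≡4), b=31^3·(≡30) mod 31; (4|31)=+1, (30|31)=-1; (−1)^{2·3·15}·(+1)^3·(-1)^2 = +1.
v=3: a=3^5·(≡1), b=3^14·(≡2) mod 3; (1|3)=+1, (2|3)=-1; (−1)^{5·14·1}·(+1)^14·(-1)^5 = -1.
v=2: v_2(a)=1, v_2(b)=2; units ≡ 1, 5 (mod 8); ε·ε+αω+βω = 0·0+1·1+2·0 ≡ 1  ⇒  (a,b)_2 = -1.
|Ram(28290, -6355)| = 4, even; anisotropic at {2, 3, 5, 41}.

[2, 3, 5, 41]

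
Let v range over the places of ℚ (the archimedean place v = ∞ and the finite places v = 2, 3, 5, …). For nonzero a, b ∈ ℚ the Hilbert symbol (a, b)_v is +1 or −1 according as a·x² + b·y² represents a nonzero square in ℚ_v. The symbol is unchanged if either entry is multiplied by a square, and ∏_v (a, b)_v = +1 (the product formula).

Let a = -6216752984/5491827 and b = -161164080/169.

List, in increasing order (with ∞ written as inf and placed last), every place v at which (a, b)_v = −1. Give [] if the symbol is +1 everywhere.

Mod squares: a ≡ -30498, b ≡ -124355. Check v ∈ {∞, 2, 3, 5, 7, 11, 13, 17, 19, 23, 41}.
v=11: a=11^-2·(≡9), b=11^1·(≡4) mod 11; (9|11)=+1, (4|11)=+1; (−1)^{-2·1·5}·(+1)^1·(+1)^-2 = +1.
v=13: a=13^1·(≡6), b=13^-2·(≡1) mod 13; (6|13)=-1, (1|13)=+1; (−1)^{1·-2·6}·(-1)^-2·(+1)^1 = +1.
v=5: a=5^0·(≡3), b=5^1·(≡1) mod 5; (3|5)=-1, (1|5)=+1; (−1)^{0·1·2}·(-1)^1·(+1)^0 = -1.
v=19: a=19^0·(≡1), b=19^1·(≡18) mod 19; (1|19)=+1, (18|19)=-1; (−1)^{0·1·9}·(+1)^1·(-1)^0 = +1.
v=3: a=3^-3·(≡1), b=3^4·(≡1) mod 3; (1|3)=+1, (1|3)=+1; (−1)^{-3·4·1}·(+1)^4·(+1)^-3 = +1.
v=17: a=17^3·(≡4), b=17^1·(≡3) mod 17; (4|17)=+1, (3|17)=-1; (−1)^{3·1·8}·(+1)^1·(-1)^3 = -1.
v=7: a=7^0·(≡4), b=7^1·(≡1) mod 7; (4|7)=+1, (1|7)=+1; (−1)^{0·1·3}·(+1)^1·(+1)^0 = +1.
v=23: a=23^3·(≡8), b=23^0·(≡6) mod 23; (8|23)=+1, (6|23)=+1; (−1)^{3·0·11}·(+1)^0·(+1)^3 = +1.
v=2: v_2(a)=3, v_2(b)=4; units ≡ 7, 5 (mod 8); ε·ε+αω+βω = 1·0+3·1+4·0 ≡ 1  ⇒  (a,b)_2 = -1.
v=41: a=41^-2·(≡27), b=41^0·(≡31) mod 41; (27|41)=-1, (31|41)=+1; (−1)^{-2·0·20}·(-1)^0·(+1)^-2 = +1.
v=∞: -30498 < 0 and -124355 < 0  ⇒  (a,b)_∞ = -1.
Ram(-30498, -124355) = {2, 5, 17, ∞}; no ℚ_2-point on the conic.

[2, 5, 17, inf]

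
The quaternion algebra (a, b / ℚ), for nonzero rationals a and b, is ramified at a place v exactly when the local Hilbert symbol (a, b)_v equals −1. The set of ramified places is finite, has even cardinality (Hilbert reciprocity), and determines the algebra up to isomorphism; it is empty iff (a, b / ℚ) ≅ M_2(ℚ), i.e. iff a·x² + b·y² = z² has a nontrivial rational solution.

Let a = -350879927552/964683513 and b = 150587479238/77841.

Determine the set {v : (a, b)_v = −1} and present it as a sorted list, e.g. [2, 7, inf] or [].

[19, 23]

Mod squares: a ≡ -7429, b ≡ 38. Check v ∈ {∞, 2, 3, 7, 11, 17, 19, 23, 31}.
v=7: a=7^2·(≡3), b=7^2·(≡5) mod 7; (3|7)=-1, (5|7)=-1; (−1)^{2·2·3}·(-1)^2·(-1)^2 = +1.
v=17: a=17^-1·(≡7), b=17^2·(≡16) mod 17; (7|17)=-1, (16|17)=+1; (−1)^{-1·2·8}·(-1)^2·(+1)^-1 = +1.
v=19: a=19^1·(≡12), b=19^1·(≡3) mod 19; (12|19)=-1, (3|19)=-1; (−1)^{1·1·9}·(-1)^1·(-1)^1 = -1.
v=23: a=23^3·(≡17), b=23^4·(≡19) mod 23; (17|23)=-1, (19|23)=-1; (−1)^{3·4·11}·(-1)^4·(-1)^3 = -1.
v=11: a=11^2·(≡6), b=11^0·(≡4) mod 11; (6|11)=-1, (4|11)=+1; (−1)^{2·0·5}·(-1)^0·(+1)^2 = +1.
v=31: a=31^-2·(≡22), b=31^-2·(≡14) mod 31; (22|31)=-1, (14|31)=+1; (−1)^{-2·-2·15}·(-1)^-2·(+1)^-2 = +1.
v=∞: -7429 < 0 and 38 > 0  ⇒  (a,b)_∞ = +1.
v=3: a=3^-10·(≡2), b=3^-4·(≡2) mod 3; (2|3)=-1, (2|3)=-1; (−1)^{-10·-4·1}·(-1)^-4·(-1)^-10 = +1.
v=2: v_2(a)=8, v_2(b)=1; units ≡ 3, 3 (mod 8); ε·ε+αω+βω = 1·1+8·1+1·1 ≡ 0  ⇒  (a,b)_2 = +1.
(-7429, 38 / ℚ) ramifies at {19, 23}: a division algebra.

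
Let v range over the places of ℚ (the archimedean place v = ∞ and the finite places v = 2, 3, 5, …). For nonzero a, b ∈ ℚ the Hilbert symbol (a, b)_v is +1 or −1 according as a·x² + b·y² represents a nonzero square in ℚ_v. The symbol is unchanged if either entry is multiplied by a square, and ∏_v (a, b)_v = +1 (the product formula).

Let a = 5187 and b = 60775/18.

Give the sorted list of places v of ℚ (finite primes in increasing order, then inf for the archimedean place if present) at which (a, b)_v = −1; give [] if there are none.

[3, 11]

(a, b) ≡ (5187, 4862) mod (ℚ^×)²; places V = {2, 3, 5, 7, 11, 13, 17, 19, ∞}.
(a,b)_3: α=1, u≡1; β=-2, v≡2 (mod 3); (1|3)=+1, (2|3)=-1; sign (−1)^0·+1^-2·-1^1 = -1.
(a,b)_19: α=1, u≡7; β=0, v≡6 (mod 19); (7|19)=+1, (6|19)=+1; sign (−1)^0·+1^0·+1^1 = +1.
(a,b)_5: α=0, u≡2; β=2, v≡2 (mod 5); (2|5)=-1, (2|5)=-1; sign (−1)^0·-1^2·-1^0 = +1.
(a,b)_13: α=1, u≡9; β=1, v≡12 (mod 13); (9|13)=+1, (12|13)=+1; sign (−1)^0·+1^1·+1^1 = +1.
(a,b)_2: α=0, β=-1; u≡3, v≡7 (mod 8); ε(u)ε(v)=1·1, αω(v)=0·0, βω(u)=-1·1; sum ≡ 0  ⇒  +1.
(a,b)_∞: sgn(5187)=+, sgn(4862)=+, so +1.
(a,b)_17: α=0, u≡2; β=1, v≡5 (mod 17); (2|17)=+1, (5|17)=-1; sign (−1)^0·+1^1·-1^0 = +1.
(a,b)_11: α=0, u≡6; β=1, v≡2 (mod 11); (6|11)=-1, (2|11)=-1; sign (−1)^0·-1^1·-1^0 = -1.
(a,b)_7: α=1, u≡6; β=0, v≡2 (mod 7); (6|7)=-1, (2|7)=+1; sign (−1)^0·-1^0·+1^1 = +1.
|Ram(5187, 4862)| = 2, even; anisotropic at {3, 11}.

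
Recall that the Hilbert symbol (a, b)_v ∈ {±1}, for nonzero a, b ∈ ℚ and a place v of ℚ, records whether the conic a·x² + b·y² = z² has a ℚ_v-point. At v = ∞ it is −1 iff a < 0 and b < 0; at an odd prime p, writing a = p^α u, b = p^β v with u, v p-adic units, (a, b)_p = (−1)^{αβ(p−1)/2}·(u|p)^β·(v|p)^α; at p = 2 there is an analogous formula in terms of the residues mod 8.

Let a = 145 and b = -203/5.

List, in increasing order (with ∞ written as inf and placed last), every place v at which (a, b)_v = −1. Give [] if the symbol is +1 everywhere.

(a, b) ≡ (145, -1015) mod (ℚ^×)²; places V = {2, 5, 7, 29, ∞}.
(a,b)_29: α=1, u≡5; β=1, v≡16 (mod 29); (5|29)=+1, (16|29)=+1; sign (−1)^0·+1^1·+1^1 = +1.
(a,b)_2: α=0, β=0; u≡1, v≡1 (mod 8); ε(u)ε(v)=0·0, αω(v)=0·0, βω(u)=0·0; sum ≡ 0  ⇒  +1.
(a,b)_7: α=0, u≡5; β=1, v≡4 (mod 7); (5|7)=-1, (4|7)=+1; sign (−1)^0·-1^1·+1^0 = -1.
(a,b)_5: α=1, u≡4; β=-1, v≡2 (mod 5); (4|5)=+1, (2|5)=-1; sign (−1)^0·+1^-1·-1^1 = -1.
(a,b)_∞: sgn(145)=+, sgn(-1015)=−, so +1.
(145, -1015 / ℚ) ramifies at {5, 7}: a division algebra.

[5, 7]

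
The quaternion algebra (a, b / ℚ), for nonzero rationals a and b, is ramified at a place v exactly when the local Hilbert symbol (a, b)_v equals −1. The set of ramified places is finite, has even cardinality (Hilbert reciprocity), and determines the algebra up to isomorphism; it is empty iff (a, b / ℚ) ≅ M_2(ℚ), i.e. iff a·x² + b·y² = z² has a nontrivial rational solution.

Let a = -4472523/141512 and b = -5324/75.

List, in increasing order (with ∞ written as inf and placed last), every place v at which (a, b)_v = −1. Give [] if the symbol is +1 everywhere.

(a, b) ≡ (-6, -33) mod (ℚ^×)²; places V = {2, 3, 5, 7, 11, 19, 37, ∞}.
(a,b)_11: α=2, u≡1; β=3, v≡2 (mod 11); (1|11)=+1, (2|11)=-1; sign (−1)^0·+1^3·-1^2 = +1.
(a,b)_37: α=2, u≡35; β=0, v≡4 (mod 37); (35|37)=-1, (4|37)=+1; sign (−1)^0·-1^0·+1^2 = +1.
(a,b)_7: α=-2, u≡2; β=0, v≡2 (mod 7); (2|7)=+1, (2|7)=+1; sign (−1)^0·+1^0·+1^-2 = +1.
(a,b)_2: α=-3, β=2; u≡5, v≡7 (mod 8); ε(u)ε(v)=0·1, αω(v)=-3·0, βω(u)=2·1; sum ≡ 0  ⇒  +1.
(a,b)_5: α=0, u≡1; β=-2, v≡2 (mod 5); (1|5)=+1, (2|5)=-1; sign (−1)^0·+1^-2·-1^0 = +1.
(a,b)_3: α=3, u≡1; β=-1, v≡1 (mod 3); (1|3)=+1, (1|3)=+1; sign (−1)^1·+1^-1·+1^3 = -1.
(a,b)_∞: sgn(-6)=−, sgn(-33)=−, so -1.
(a,b)_19: α=-2, u≡8; β=0, v≡4 (mod 19); (8|19)=-1, (4|19)=+1; sign (−1)^0·-1^0·+1^-2 = +1.
(-6, -33 / ℚ) ramifies at {3, ∞}: a division algebra.

[3, inf]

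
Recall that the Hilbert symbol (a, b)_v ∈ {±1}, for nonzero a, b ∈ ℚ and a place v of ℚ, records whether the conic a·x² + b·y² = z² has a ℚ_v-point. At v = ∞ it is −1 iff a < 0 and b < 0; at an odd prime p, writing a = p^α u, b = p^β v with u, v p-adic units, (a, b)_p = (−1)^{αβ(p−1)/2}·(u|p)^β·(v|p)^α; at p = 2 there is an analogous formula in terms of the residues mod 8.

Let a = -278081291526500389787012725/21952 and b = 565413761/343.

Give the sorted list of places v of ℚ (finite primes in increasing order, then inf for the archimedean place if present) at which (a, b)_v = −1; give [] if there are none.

[17, 37]

(a, b) ≡ (-994765387, 113183) mod (ℚ^×)²; places V = {2, 5, 7, 11, 13, 17, 19, 23, 37, 47, ∞}.
(a,b)_19: α=3, u≡1; β=1, v≡2 (mod 19); (1|19)=+1, (2|19)=-1; sign (−1)^1·+1^1·-1^3 = +1.
(a,b)_37: α=3, u≡23; β=1, v≡12 (mod 37); (23|37)=-1, (12|37)=+1; sign (−1)^0·-1^1·+1^3 = -1.
(a,b)_17: α=1, u≡13; β=2, v≡7 (mod 17); (13|17)=+1, (7|17)=-1; sign (−1)^0·+1^2·-1^1 = -1.
(a,b)_5: α=2, u≡3; β=0, v≡2 (mod 5); (3|5)=-1, (2|5)=-1; sign (−1)^0·-1^0·-1^2 = +1.
(a,b)_7: α=-3, u≡2; β=-3, v≡3 (mod 7); (2|7)=+1, (3|7)=-1; sign (−1)^1·+1^-3·-1^-3 = +1.
(a,b)_∞: sgn(-994765387)=−, sgn(113183)=+, so +1.
(a,b)_2: α=-6, β=0; u≡5, v≡7 (mod 8); ε(u)ε(v)=0·1, αω(v)=-6·0, βω(u)=0·1; sum ≡ 0  ⇒  +1.
(a,b)_13: α=2, u≡5; β=0, v≡11 (mod 13); (5|13)=-1, (11|13)=-1; sign (−1)^0·-1^0·-1^2 = +1.
(a,b)_23: α=3, u≡6; β=1, v≡22 (mod 23); (6|23)=+1, (22|23)=-1; sign (−1)^1·+1^1·-1^3 = +1.
(a,b)_47: α=1, u≡1; β=0, v≡37 (mod 47); (1|47)=+1, (37|47)=+1; sign (−1)^0·+1^0·+1^1 = +1.
(a,b)_11: α=7, u≡1; β=2, v≡4 (mod 11); (1|11)=+1, (4|11)=+1; sign (−1)^0·+1^2·+1^7 = +1.
Ram(-994765387, 113183) = {17, 37}; no ℚ_17-point on the conic.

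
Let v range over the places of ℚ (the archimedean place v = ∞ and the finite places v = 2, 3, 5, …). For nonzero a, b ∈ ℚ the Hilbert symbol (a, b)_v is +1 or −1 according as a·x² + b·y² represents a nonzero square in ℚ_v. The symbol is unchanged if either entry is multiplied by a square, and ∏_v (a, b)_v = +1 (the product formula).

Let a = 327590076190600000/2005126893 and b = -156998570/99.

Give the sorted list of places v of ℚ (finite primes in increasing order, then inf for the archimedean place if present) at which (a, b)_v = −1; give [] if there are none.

[7, 17]

(a, b) ≡ (6545, -1870) mod (ℚ^×)²; places V = {2, 3, 5, 7, 11, 17, 19, 31, ∞}.
(a,b)_19: α=2, u≡9; β=0, v≡16 (mod 19); (9|19)=+1, (16|19)=+1; sign (−1)^0·+1^0·+1^2 = +1.
(a,b)_∞: sgn(6545)=+, sgn(-1870)=−, so +1.
(a,b)_3: α=-12, u≡2; β=-2, v≡2 (mod 3); (2|3)=-1, (2|3)=-1; sign (−1)^0·-1^-2·-1^-12 = +1.
(a,b)_31: α=4, u≡19; β=4, v≡13 (mod 31); (19|31)=+1, (13|31)=-1; sign (−1)^0·+1^4·-1^4 = +1.
(a,b)_2: α=6, β=1; u≡1, v≡1 (mod 8); ε(u)ε(v)=0·0, αω(v)=6·0, βω(u)=1·0; sum ≡ 0  ⇒  +1.
(a,b)_7: α=-3, u≡2; β=0, v≡6 (mod 7); (2|7)=+1, (6|7)=-1; sign (−1)^0·+1^0·-1^-3 = -1.
(a,b)_5: α=5, u≡4; β=1, v≡4 (mod 5); (4|5)=+1, (4|5)=+1; sign (−1)^0·+1^1·+1^5 = +1.
(a,b)_11: α=-1, u≡9; β=-1, v≡7 (mod 11); (9|11)=+1, (7|11)=-1; sign (−1)^1·+1^-1·-1^-1 = +1.
(a,b)_17: α=3, u≡14; β=1, v≡15 (mod 17); (14|17)=-1, (15|17)=+1; sign (−1)^0·-1^1·+1^3 = -1.
(6545, -1870 / ℚ) ramifies at {7, 17}: a division algebra.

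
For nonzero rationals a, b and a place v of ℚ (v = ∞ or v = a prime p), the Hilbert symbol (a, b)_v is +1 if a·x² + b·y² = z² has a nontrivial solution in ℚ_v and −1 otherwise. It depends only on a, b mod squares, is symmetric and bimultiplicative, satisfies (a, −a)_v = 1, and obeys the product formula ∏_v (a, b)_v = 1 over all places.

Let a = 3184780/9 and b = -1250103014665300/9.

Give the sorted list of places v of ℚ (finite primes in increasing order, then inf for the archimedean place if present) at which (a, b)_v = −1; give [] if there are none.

(a, b) ≡ (2755, -493) mod (ℚ^×)²; places V = {2, 3, 5, 17, 19, 29, ∞}.
(a,b)_19: α=1, u≡15; β=2, v≡17 (mod 19); (15|19)=-1, (17|19)=+1; sign (−1)^0·-1^2·+1^1 = +1.
(a,b)_3: α=-2, u≡1; β=-2, v≡2 (mod 3); (1|3)=+1, (2|3)=-1; sign (−1)^0·+1^-2·-1^-2 = +1.
(a,b)_17: α=2, u≡8; β=5, v≡6 (mod 17); (8|17)=+1, (6|17)=-1; sign (−1)^0·+1^5·-1^2 = +1.
(a,b)_29: α=1, u≡19; β=3, v≡3 (mod 29); (19|29)=-1, (3|29)=-1; sign (−1)^0·-1^3·-1^1 = +1.
(a,b)_5: α=1, u≡4; β=2, v≡2 (mod 5); (4|5)=+1, (2|5)=-1; sign (−1)^0·+1^2·-1^1 = -1.
(a,b)_∞: sgn(2755)=+, sgn(-493)=−, so +1.
(a,b)_2: α=2, β=2; u≡3, v≡3 (mod 8); ε(u)ε(v)=1·1, αω(v)=2·1, βω(u)=2·1; sum ≡ 1  ⇒  -1.
(2755, -493 / ℚ) ramifies at {2, 5}: a division algebra.

[2, 5]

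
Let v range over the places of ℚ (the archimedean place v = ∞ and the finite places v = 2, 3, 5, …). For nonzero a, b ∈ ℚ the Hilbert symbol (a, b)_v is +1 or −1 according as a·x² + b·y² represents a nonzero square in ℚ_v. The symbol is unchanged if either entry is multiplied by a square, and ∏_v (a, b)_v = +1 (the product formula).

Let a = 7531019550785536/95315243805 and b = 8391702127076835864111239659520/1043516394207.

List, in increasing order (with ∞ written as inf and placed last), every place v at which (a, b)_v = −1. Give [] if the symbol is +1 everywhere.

Mod squares: a ≡ 860795, b ≡ 205390. Check v ∈ {∞, 2, 3, 5, 7, 11, 13, 17, 19, 23, 29, 41, 43, 47}.
v=41: a=41^1·(≡7), b=41^2·(≡32) mod 41; (7|41)=-1, (32|41)=+1; (−1)^{1·2·20}·(-1)^2·(+1)^1 = +1.
v=7: a=7^0·(≡3), b=7^-6·(≡6) mod 7; (3|7)=-1, (6|7)=-1; (−1)^{0·-6·3}·(-1)^-6·(-1)^0 = +1.
v=29: a=29^-2·(≡17), b=29^0·(≡27) mod 29; (17|29)=-1, (27|29)=-1; (−1)^{-2·0·14}·(-1)^0·(-1)^-2 = +1.
v=19: a=19^3·(≡4), b=19^5·(≡18) mod 19; (4|19)=+1, (18|19)=-1; (−1)^{3·5·9}·(+1)^5·(-1)^3 = +1.
v=47: a=47^0·(≡32), b=47^1·(≡41) mod 47; (32|47)=+1, (41|47)=-1; (−1)^{0·1·23}·(+1)^1·(-1)^0 = +1.
v=11: a=11^0·(≡3), b=11^2·(≡3) mod 11; (3|11)=+1, (3|11)=+1; (−1)^{0·2·5}·(+1)^2·(+1)^0 = +1.
v=23: a=23^-4·(≡7), b=23^-3·(≡1) mod 23; (7|23)=-1, (1|23)=+1; (−1)^{-4·-3·11}·(-1)^-3·(+1)^-4 = -1.
v=∞: 860795 > 0 and 205390 > 0  ⇒  (a,b)_∞ = +1.
v=17: a=17^1·(≡2), b=17^2·(≡4) mod 17; (2|17)=+1, (4|17)=+1; (−1)^{1·2·8}·(+1)^2·(+1)^1 = +1.
v=13: a=13^1·(≡2), b=13^4·(≡12) mod 13; (2|13)=-1, (12|13)=+1; (−1)^{1·4·6}·(-1)^4·(+1)^1 = +1.
v=2: v_2(a)=16, v_2(b)=33; units ≡ 3, 7 (mod 8); ε·ε+αω+βω = 1·1+16·0+33·1 ≡ 0  ⇒  (a,b)_2 = +1.
v=43: a=43^2·(≡4), b=43^0·(≡2) mod 43; (4|43)=+1, (2|43)=-1; (−1)^{2·0·21}·(+1)^0·(-1)^2 = +1.
v=5: a=5^-1·(≡1), b=5^1·(≡2) mod 5; (1|5)=+1, (2|5)=-1; (−1)^{-1·1·2}·(+1)^1·(-1)^-1 = -1.
v=3: a=3^-4·(≡2), b=3^-6·(≡1) mod 3; (2|3)=-1, (1|3)=+1; (−1)^{-4·-6·1}·(-1)^-6·(+1)^-4 = +1.
|Ram(860795, 205390)| = 2, even; anisotropic at {5, 23}.

[5, 23]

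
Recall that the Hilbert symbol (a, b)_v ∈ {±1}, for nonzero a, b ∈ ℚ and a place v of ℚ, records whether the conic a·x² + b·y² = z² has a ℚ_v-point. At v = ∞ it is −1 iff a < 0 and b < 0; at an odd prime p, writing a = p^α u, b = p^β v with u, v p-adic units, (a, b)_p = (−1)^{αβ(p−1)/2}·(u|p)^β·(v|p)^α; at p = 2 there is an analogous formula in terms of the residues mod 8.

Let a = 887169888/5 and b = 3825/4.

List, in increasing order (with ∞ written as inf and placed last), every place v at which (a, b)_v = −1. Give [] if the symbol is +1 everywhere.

(a, b) ≡ (106590, 17) mod (ℚ^×)²; places V = {2, 3, 5, 11, 17, 19, ∞}.
(a,b)_17: α=3, u≡14; β=1, v≡1 (mod 17); (14|17)=-1, (1|17)=+1; sign (−1)^0·-1^1·+1^3 = -1.
(a,b)_2: α=5, β=-2; u≡7, v≡1 (mod 8); ε(u)ε(v)=1·0, αω(v)=5·0, βω(u)=-2·0; sum ≡ 0  ⇒  +1.
(a,b)_5: α=-1, u≡3; β=2, v≡2 (mod 5); (3|5)=-1, (2|5)=-1; sign (−1)^0·-1^2·-1^-1 = -1.
(a,b)_∞: sgn(106590)=+, sgn(17)=+, so +1.
(a,b)_11: α=1, u≡10; β=0, v≡2 (mod 11); (10|11)=-1, (2|11)=-1; sign (−1)^0·-1^0·-1^1 = -1.
(a,b)_3: α=3, u≡1; β=2, v≡2 (mod 3); (1|3)=+1, (2|3)=-1; sign (−1)^0·+1^2·-1^3 = -1.
(a,b)_19: α=1, u≡5; β=0, v≡11 (mod 19); (5|19)=+1, (11|19)=+1; sign (−1)^0·+1^0·+1^1 = +1.
(106590, 17 / ℚ) ramifies at {3, 5, 11, 17}: a division algebra.

[3, 5, 11, 17]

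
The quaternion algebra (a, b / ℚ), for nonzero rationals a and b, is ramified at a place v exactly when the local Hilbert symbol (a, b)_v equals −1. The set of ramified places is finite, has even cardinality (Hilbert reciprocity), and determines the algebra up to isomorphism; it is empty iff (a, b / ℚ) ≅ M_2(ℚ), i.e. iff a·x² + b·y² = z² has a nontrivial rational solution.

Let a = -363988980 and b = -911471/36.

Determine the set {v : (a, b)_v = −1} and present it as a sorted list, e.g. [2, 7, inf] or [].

[11, 31, 37, 43, 47, inf]

Mod squares: a ≡ -10110805, b ≡ -911471. Check v ∈ {∞, 2, 3, 5, 11, 31, 37, 41, 43, 47}.
v=31: a=31^1·(≡11), b=31^0·(≡23) mod 31; (11|31)=-1, (23|31)=-1; (−1)^{1·0·15}·(-1)^0·(-1)^1 = -1.
v=11: a=11^0·(≡8), b=11^1·(≡8) mod 11; (8|11)=-1, (8|11)=-1; (−1)^{0·1·5}·(-1)^1·(-1)^0 = -1.
v=3: a=3^2·(≡2), b=3^-2·(≡1) mod 3; (2|3)=-1, (1|3)=+1; (−1)^{2·-2·1}·(-1)^-2·(+1)^2 = +1.
v=47: a=47^0·(≡29), b=47^1·(≡24) mod 47; (29|47)=-1, (24|47)=+1; (−1)^{0·1·23}·(-1)^1·(+1)^0 = -1.
v=43: a=43^1·(≡34), b=43^1·(≡12) mod 43; (34|43)=-1, (12|43)=-1; (−1)^{1·1·21}·(-1)^1·(-1)^1 = -1.
v=5: a=5^1·(≡4), b=5^0·(≡4) mod 5; (4|5)=+1, (4|5)=+1; (−1)^{1·0·2}·(+1)^0·(+1)^1 = +1.
v=2: v_2(a)=2, v_2(b)=-2; units ≡ 3, 1 (mod 8); ε·ε+αω+βω = 1·0+2·0+-2·1 ≡ 0  ⇒  (a,b)_2 = +1.
v=37: a=37^1·(≡20), b=37^0·(≡13) mod 37; (20|37)=-1, (13|37)=-1; (−1)^{1·0·18}·(-1)^0·(-1)^1 = -1.
v=41: a=41^1·(≡32), b=41^1·(≡10) mod 41; (32|41)=+1, (10|41)=+1; (−1)^{1·1·20}·(+1)^1·(+1)^1 = +1.
v=∞: -10110805 < 0 and -911471 < 0  ⇒  (a,b)_∞ = -1.
|Ram(-10110805, -911471)| = 6, even; anisotropic at {11, 31, 37, 43, 47, ∞}.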